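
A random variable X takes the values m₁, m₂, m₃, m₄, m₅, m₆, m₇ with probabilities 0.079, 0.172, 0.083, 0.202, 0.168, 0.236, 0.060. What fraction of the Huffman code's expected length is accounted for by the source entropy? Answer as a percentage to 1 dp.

98.4%

Entropy H = −Σ p log₂ p ≈ 2.6578 bits.
Huffman merges: 3/50+79/1000→139/1000; 83/1000+139/1000→111/500; 21/125+43/250→17/50; 101/500+111/500→53/125; 59/250+17/50→72/125; 53/125+72/125→1. L = 2701/1000 ≈ 2.7010.
Efficiency = H/L = 2.6578/2.7010 = 98.4%.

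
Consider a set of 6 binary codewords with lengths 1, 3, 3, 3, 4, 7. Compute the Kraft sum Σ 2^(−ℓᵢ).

0.9453125

With common denominator 2^7 = 128: Σ 2^(−ℓᵢ) = 64/128 + 16/128 + 16/128 + 16/128 + 8/128 + 1/128 = 121/128 = 0.9453125.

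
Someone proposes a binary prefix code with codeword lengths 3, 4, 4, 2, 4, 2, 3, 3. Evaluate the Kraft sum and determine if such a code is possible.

With common denominator 2^4 = 16: Σ 2^(−ℓᵢ) = 2/16 + 1/16 + 1/16 + 4/16 + 1/16 + 4/16 + 2/16 + 2/16 = 17/16 = 1.0625.
Kraft's inequality requires Σ ≤ 1; here Σ = 1.0625 > 1, so no such prefix code exists.

1.0625; no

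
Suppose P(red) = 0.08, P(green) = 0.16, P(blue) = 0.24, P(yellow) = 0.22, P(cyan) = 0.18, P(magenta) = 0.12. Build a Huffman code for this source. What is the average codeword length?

Repeatedly combine the two least-probable nodes; the expected code length is the sum of the merged weights.
merge 2/25 + 3/25 → 1/5
merge 4/25 + 9/50 → 17/50
merge 1/5 + 11/50 → 21/50
merge 6/25 + 17/50 → 29/50
merge 21/50 + 29/50 → 1
L = 1/5 + 17/50 + 21/50 + 29/50 + 1 = 127/50 = 2.54 bits/symbol.

2.54 bits/symbol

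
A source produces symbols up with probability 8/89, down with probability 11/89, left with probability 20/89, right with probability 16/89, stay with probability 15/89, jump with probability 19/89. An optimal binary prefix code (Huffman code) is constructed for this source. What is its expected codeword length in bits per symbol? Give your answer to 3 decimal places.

2.562 bits/symbol

Repeatedly combine the two least-probable nodes; the expected code length is the sum of the merged weights.
merge 8/89 + 11/89 → 19/89
merge 15/89 + 16/89 → 31/89
merge 19/89 + 19/89 → 38/89
merge 20/89 + 31/89 → 51/89
merge 38/89 + 51/89 → 1
L = 19/89 + 31/89 + 38/89 + 51/89 + 1 = 228/89 ≈ 2.562 bits/symbol.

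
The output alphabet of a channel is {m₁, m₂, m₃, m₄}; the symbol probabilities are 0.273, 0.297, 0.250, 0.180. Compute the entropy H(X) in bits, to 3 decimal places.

H = −Σ pᵢ log₂ pᵢ.
−0.273·log₂(0.273) = 0.5113
−0.297·log₂(0.297) = 0.5202
−0.250·log₂(0.250) = 0.5000
−0.180·log₂(0.180) = 0.4453
Sum ≈ 1.9768 → 1.977 bits.

1.977 bits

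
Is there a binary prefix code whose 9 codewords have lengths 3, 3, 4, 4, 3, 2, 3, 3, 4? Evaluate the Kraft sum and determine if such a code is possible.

1.0625; no

With common denominator 2^4 = 16: Σ 2^(−ℓᵢ) = 2/16 + 2/16 + 1/16 + 1/16 + 2/16 + 4/16 + 2/16 + 2/16 + 1/16 = 17/16 = 1.0625.
Kraft's inequality requires Σ ≤ 1; here Σ = 1.0625 > 1, so no such prefix code exists.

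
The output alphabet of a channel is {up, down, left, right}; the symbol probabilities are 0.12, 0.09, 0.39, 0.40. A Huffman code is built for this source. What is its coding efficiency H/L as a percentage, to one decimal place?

Entropy H = −Σ p log₂ p ≈ 1.7383 bits.
Huffman merges: 9/100+3/25→21/100; 21/100+39/100→3/5; 2/5+3/5→1. L = 181/100 ≈ 1.8100.
Efficiency = H/L = 1.7383/1.8100 = 96.0%.

96.0%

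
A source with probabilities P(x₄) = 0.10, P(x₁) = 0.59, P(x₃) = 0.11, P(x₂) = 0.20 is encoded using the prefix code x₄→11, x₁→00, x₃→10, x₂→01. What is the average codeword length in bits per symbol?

L̄ = Σ pᵢ·ℓᵢ = 0.10·2 + 0.59·2 + 0.11·2 + 0.20·2 = 2 bits/symbol.

2 bits/symbol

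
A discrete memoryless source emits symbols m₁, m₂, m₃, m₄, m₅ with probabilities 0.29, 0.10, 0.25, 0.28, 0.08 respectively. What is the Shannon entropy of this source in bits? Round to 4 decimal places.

2.1558 bits

H = −Σ pᵢ log₂ pᵢ.
−0.29·log₂(0.29) = 0.5179
−0.10·log₂(0.10) = 0.3322
−0.25·log₂(0.25) = 0.5000
−0.28·log₂(0.28) = 0.5142
−0.08·log₂(0.08) = 0.2915
Sum ≈ 2.1558 → 2.1558 bits.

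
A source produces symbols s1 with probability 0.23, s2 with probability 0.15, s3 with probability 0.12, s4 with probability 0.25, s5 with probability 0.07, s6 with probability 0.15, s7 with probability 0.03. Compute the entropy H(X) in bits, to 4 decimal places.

H = −Σ pᵢ log₂ pᵢ.
−0.23·log₂(0.23) = 0.4877
−0.15·log₂(0.15) = 0.4105
−0.12·log₂(0.12) = 0.3671
−0.25·log₂(0.25) = 0.5000
−0.07·log₂(0.07) = 0.2686
−0.15·log₂(0.15) = 0.4105
−0.03·log₂(0.03) = 0.1518
Sum ≈ 2.5961 → 2.5961 bits.

2.5961 bits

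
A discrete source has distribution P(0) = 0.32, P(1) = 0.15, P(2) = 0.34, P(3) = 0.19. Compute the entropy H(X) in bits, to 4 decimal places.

1.9210 bits

H = −Σ pᵢ log₂ pᵢ.
−0.32·log₂(0.32) = 0.5260
−0.15·log₂(0.15) = 0.4105
−0.34·log₂(0.34) = 0.5292
−0.19·log₂(0.19) = 0.4552
Sum ≈ 1.9210 → 1.9210 bits.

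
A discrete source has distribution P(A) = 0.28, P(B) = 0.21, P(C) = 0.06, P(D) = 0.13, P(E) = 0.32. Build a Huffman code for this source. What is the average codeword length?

2.19 bits/symbol

Repeatedly combine the two least-probable nodes; the expected code length is the sum of the merged weights.
merge 3/50 + 13/100 → 19/100
merge 19/100 + 21/100 → 2/5
merge 7/25 + 8/25 → 3/5
merge 2/5 + 3/5 → 1
L = 19/100 + 2/5 + 3/5 + 1 = 219/100 = 2.19 bits/symbol.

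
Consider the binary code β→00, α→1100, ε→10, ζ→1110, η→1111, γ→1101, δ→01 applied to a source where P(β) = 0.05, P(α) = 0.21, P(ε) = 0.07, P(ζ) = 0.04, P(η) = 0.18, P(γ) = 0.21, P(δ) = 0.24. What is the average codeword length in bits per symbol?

3.28 bits/symbol

L̄ = Σ pᵢ·ℓᵢ = 0.05·2 + 0.21·4 + 0.07·2 + 0.04·4 + 0.18·4 + 0.21·4 + 0.24·2 = 3.28 bits/symbol.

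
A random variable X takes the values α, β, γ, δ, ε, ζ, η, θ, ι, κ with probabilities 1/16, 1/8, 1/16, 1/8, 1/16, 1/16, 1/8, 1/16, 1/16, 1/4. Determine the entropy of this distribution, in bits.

3.125 bits

Each probability is a power of 1/2, so log₂(1/p) is an integer.
H = Σ p·log₂(1/p) = 1/16·4 + 1/8·3 + 1/16·4 + 1/8·3 + 1/16·4 + 1/16·4 + 1/8·3 + 1/16·4 + 1/16·4 + 1/4·2 = 3.125 bits.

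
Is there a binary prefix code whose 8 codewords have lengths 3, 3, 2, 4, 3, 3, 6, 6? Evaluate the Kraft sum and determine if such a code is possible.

With common denominator 2^6 = 64: Σ 2^(−ℓᵢ) = 8/64 + 8/64 + 16/64 + 4/64 + 8/64 + 8/64 + 1/64 + 1/64 = 54/64 = 0.84375.
Kraft's inequality requires Σ ≤ 1; here Σ = 0.84375 ≤ 1, so such a prefix code exists.

0.84375; yes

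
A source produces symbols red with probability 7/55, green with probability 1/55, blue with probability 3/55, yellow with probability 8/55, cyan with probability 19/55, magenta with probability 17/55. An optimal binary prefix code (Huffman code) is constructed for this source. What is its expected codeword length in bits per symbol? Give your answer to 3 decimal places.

2.273 bits/symbol

Repeatedly combine the two least-probable nodes; the expected code length is the sum of the merged weights.
merge 1/55 + 3/55 → 4/55
merge 4/55 + 7/55 → 1/5
merge 8/55 + 1/5 → 19/55
merge 17/55 + 19/55 → 36/55
merge 19/55 + 36/55 → 1
L = 4/55 + 1/5 + 19/55 + 36/55 + 1 = 25/11 ≈ 2.273 bits/symbol.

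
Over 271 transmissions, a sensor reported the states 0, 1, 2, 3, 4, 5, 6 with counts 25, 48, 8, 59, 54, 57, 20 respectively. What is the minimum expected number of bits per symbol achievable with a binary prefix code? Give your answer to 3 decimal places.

2.672 bits/symbol

Probabilities are the counts divided by 271.
Repeatedly combine the two least-probable nodes; the expected code length is the sum of the merged weights.
merge 8/271 + 20/271 → 28/271
merge 25/271 + 28/271 → 53/271
merge 48/271 + 53/271 → 101/271
merge 54/271 + 57/271 → 111/271
merge 59/271 + 101/271 → 160/271
merge 111/271 + 160/271 → 1
L = 28/271 + 53/271 + 101/271 + 111/271 + 160/271 + 1 = 724/271 ≈ 2.672 bits/symbol.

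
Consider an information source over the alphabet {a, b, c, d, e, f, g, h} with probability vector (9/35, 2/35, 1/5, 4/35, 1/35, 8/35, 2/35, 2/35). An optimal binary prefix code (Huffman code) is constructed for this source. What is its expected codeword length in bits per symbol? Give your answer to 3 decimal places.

Repeatedly combine the two least-probable nodes; the expected code length is the sum of the merged weights.
merge 1/35 + 2/35 → 3/35
merge 2/35 + 2/35 → 4/35
merge 3/35 + 4/35 → 1/5
merge 4/35 + 1/5 → 11/35
merge 1/5 + 8/35 → 3/7
merge 9/35 + 11/35 → 4/7
merge 3/7 + 4/7 → 1
L = 3/35 + 4/35 + 1/5 + 11/35 + 3/7 + 4/7 + 1 = 19/7 ≈ 2.714 bits/symbol.

2.714 bits/symbol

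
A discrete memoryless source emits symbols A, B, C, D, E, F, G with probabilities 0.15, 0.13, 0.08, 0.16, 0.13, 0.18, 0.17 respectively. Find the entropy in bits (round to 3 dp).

H = −Σ pᵢ log₂ pᵢ.
−0.15·log₂(0.15) = 0.4105
−0.13·log₂(0.13) = 0.3826
−0.08·log₂(0.08) = 0.2915
−0.16·log₂(0.16) = 0.4230
−0.13·log₂(0.13) = 0.3826
−0.18·log₂(0.18) = 0.4453
−0.17·log₂(0.17) = 0.4346
Sum ≈ 2.7703 → 2.770 bits.

2.770 bits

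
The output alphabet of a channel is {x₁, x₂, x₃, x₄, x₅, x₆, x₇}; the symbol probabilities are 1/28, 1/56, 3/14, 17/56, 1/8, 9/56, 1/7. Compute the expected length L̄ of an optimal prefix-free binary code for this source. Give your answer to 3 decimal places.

2.536 bits/symbol

Repeatedly combine the two least-probable nodes; the expected code length is the sum of the merged weights.
merge 1/56 + 1/28 → 3/56
merge 3/56 + 1/8 → 5/28
merge 1/7 + 9/56 → 17/56
merge 5/28 + 3/14 → 11/28
merge 17/56 + 17/56 → 17/28
merge 11/28 + 17/28 → 1
L = 3/56 + 5/28 + 17/56 + 11/28 + 17/28 + 1 = 71/28 ≈ 2.536 bits/symbol.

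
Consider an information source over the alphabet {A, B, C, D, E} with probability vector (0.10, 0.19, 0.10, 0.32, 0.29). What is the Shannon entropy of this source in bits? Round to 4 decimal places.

2.1635 bits

H = −Σ pᵢ log₂ pᵢ.
−0.10·log₂(0.10) = 0.3322
−0.19·log₂(0.19) = 0.4552
−0.10·log₂(0.10) = 0.3322
−0.32·log₂(0.32) = 0.5260
−0.29·log₂(0.29) = 0.5179
Sum ≈ 2.1635 → 2.1635 bits.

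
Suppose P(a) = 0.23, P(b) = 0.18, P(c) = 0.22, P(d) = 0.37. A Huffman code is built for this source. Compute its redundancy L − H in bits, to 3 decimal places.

Entropy H = −Σ p log₂ p ≈ 1.9443 bits.
Huffman merges: 9/50+11/50→2/5; 23/100+37/100→3/5; 2/5+3/5→1. L = 2 ≈ 2.0000.
L − H = 2.0000 − 1.9443 = 0.056 bits.

0.056 bits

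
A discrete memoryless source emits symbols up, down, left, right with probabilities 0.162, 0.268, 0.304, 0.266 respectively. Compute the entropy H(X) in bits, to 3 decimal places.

H = −Σ pᵢ log₂ pᵢ.
−0.162·log₂(0.162) = 0.4254
−0.268·log₂(0.268) = 0.5091
−0.304·log₂(0.304) = 0.5222
−0.266·log₂(0.266) = 0.5082
Sum ≈ 1.9649 → 1.965 bits.

1.965 bits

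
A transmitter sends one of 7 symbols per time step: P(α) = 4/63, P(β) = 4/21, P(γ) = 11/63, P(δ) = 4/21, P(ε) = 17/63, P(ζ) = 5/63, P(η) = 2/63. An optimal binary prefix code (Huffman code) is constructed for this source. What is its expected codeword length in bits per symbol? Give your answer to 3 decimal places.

Repeatedly combine the two least-probable nodes; the expected code length is the sum of the merged weights.
merge 2/63 + 4/63 → 2/21
merge 5/63 + 2/21 → 11/63
merge 11/63 + 11/63 → 22/63
merge 4/21 + 4/21 → 8/21
merge 17/63 + 22/63 → 13/21
merge 8/21 + 13/21 → 1
L = 2/21 + 11/63 + 22/63 + 8/21 + 13/21 + 1 = 55/21 ≈ 2.619 bits/symbol.

2.619 bits/symbol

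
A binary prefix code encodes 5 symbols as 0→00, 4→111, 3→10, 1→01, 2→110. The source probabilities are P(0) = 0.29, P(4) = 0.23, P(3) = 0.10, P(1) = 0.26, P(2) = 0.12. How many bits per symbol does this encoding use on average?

2.35 bits/symbol

L̄ = Σ pᵢ·ℓᵢ = 0.29·2 + 0.23·3 + 0.10·2 + 0.26·2 + 0.12·3 = 2.35 bits/symbol.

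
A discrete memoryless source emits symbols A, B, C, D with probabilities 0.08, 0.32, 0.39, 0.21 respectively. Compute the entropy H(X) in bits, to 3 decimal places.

1.820 bits

H = −Σ pᵢ log₂ pᵢ.
−0.08·log₂(0.08) = 0.2915
−0.32·log₂(0.32) = 0.5260
−0.39·log₂(0.39) = 0.5298
−0.21·log₂(0.21) = 0.4728
Sum ≈ 1.8202 → 1.820 bits.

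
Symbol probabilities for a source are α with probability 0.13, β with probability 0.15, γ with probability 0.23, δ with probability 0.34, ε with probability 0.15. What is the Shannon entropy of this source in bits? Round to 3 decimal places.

2.221 bits

H = −Σ pᵢ log₂ pᵢ.
−0.13·log₂(0.13) = 0.3826
−0.15·log₂(0.15) = 0.4105
−0.23·log₂(0.23) = 0.4877
−0.34·log₂(0.34) = 0.5292
−0.15·log₂(0.15) = 0.4105
Sum ≈ 2.2206 → 2.221 bits.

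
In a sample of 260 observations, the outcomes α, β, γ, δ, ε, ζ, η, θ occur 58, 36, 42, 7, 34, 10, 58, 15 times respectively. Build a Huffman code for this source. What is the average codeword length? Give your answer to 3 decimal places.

2.742 bits/symbol

Probabilities are the counts divided by 260.
Repeatedly combine the two least-probable nodes; the expected code length is the sum of the merged weights.
merge 7/260 + 1/26 → 17/260
merge 3/52 + 17/260 → 8/65
merge 8/65 + 17/130 → 33/130
merge 9/65 + 21/130 → 3/10
merge 29/130 + 29/130 → 29/65
merge 33/130 + 3/10 → 36/65
merge 29/65 + 36/65 → 1
L = 17/260 + 8/65 + 33/130 + 3/10 + 29/65 + 36/65 + 1 = 713/260 ≈ 2.742 bits/symbol.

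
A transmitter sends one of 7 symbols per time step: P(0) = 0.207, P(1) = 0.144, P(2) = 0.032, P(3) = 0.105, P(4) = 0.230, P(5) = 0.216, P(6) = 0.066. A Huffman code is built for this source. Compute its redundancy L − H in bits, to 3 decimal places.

Entropy H = −Σ p log₂ p ≈ 2.5973 bits.
Huffman merges: 4/125+33/500→49/500; 49/500+21/200→203/1000; 18/125+203/1000→347/1000; 207/1000+27/125→423/1000; 23/100+347/1000→577/1000; 423/1000+577/1000→1. L = 331/125 ≈ 2.6480.
L − H = 2.6480 − 2.5973 = 0.051 bits.

0.051 bits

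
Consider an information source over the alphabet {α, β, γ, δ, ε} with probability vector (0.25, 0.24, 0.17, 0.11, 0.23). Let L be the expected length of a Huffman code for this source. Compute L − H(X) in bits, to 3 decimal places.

0.013 bits

Entropy H = −Σ p log₂ p ≈ 2.2667 bits.
Huffman merges: 11/100+17/100→7/25; 23/100+6/25→47/100; 1/4+7/25→53/100; 47/100+53/100→1. L = 57/25 ≈ 2.2800.
L − H = 2.2800 − 2.2667 = 0.013 bits.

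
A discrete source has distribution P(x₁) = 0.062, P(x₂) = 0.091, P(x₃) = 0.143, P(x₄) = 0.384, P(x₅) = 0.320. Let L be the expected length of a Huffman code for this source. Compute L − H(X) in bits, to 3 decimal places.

0.044 bits

Entropy H = −Σ p log₂ p ≈ 2.0209 bits.
Huffman merges: 31/500+91/1000→153/1000; 143/1000+153/1000→37/125; 37/125+8/25→77/125; 48/125+77/125→1. L = 413/200 ≈ 2.0650.
L − H = 2.0650 − 2.0209 = 0.044 bits.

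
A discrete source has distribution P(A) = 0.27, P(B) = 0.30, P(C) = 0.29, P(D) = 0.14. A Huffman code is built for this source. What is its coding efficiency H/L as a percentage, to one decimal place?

Entropy H = −Σ p log₂ p ≈ 1.9461 bits.
Huffman merges: 7/50+27/100→41/100; 29/100+3/10→59/100; 41/100+59/100→1. L = 2 ≈ 2.0000.
Efficiency = H/L = 1.9461/2.0000 = 97.3%.

97.3%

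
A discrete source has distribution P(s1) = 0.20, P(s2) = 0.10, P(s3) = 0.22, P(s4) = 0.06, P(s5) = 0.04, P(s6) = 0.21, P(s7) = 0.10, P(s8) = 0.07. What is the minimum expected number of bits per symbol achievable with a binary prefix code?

2.84 bits/symbol

Repeatedly combine the two least-probable nodes; the expected code length is the sum of the merged weights.
merge 1/25 + 3/50 → 1/10
merge 7/100 + 1/10 → 17/100
merge 1/10 + 1/10 → 1/5
merge 17/100 + 1/5 → 37/100
merge 1/5 + 21/100 → 41/100
merge 11/50 + 37/100 → 59/100
merge 41/100 + 59/100 → 1
L = 1/10 + 17/100 + 1/5 + 37/100 + 41/100 + 59/100 + 1 = 71/25 = 2.84 bits/symbol.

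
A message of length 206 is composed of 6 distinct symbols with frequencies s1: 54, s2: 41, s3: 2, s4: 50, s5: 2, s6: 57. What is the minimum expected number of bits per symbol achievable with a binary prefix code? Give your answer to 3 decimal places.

2.238 bits/symbol

Probabilities are the counts divided by 206.
Repeatedly combine the two least-probable nodes; the expected code length is the sum of the merged weights.
merge 1/103 + 1/103 → 2/103
merge 2/103 + 41/206 → 45/206
merge 45/206 + 25/103 → 95/206
merge 27/103 + 57/206 → 111/206
merge 95/206 + 111/206 → 1
L = 2/103 + 45/206 + 95/206 + 111/206 + 1 = 461/206 ≈ 2.238 bits/symbol.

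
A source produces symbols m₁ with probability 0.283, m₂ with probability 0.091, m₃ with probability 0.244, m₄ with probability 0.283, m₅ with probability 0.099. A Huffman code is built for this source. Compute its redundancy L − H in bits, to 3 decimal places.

Entropy H = −Σ p log₂ p ≈ 2.1723 bits.
Huffman merges: 91/1000+99/1000→19/100; 19/100+61/250→217/500; 283/1000+283/1000→283/500; 217/500+283/500→1. L = 219/100 ≈ 2.1900.
L − H = 2.1900 − 2.1723 = 0.018 bits.

0.018 bits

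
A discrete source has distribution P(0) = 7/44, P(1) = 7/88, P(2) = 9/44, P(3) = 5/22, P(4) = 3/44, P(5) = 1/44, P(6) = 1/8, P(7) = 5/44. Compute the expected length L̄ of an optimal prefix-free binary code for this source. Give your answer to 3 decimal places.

2.830 bits/symbol

Repeatedly combine the two least-probable nodes; the expected code length is the sum of the merged weights.
merge 1/44 + 3/44 → 1/11
merge 7/88 + 1/11 → 15/88
merge 5/44 + 1/8 → 21/88
merge 7/44 + 15/88 → 29/88
merge 9/44 + 5/22 → 19/44
merge 21/88 + 29/88 → 25/44
merge 19/44 + 25/44 → 1
L = 1/11 + 15/88 + 21/88 + 29/88 + 19/44 + 25/44 + 1 = 249/88 ≈ 2.830 bits/symbol.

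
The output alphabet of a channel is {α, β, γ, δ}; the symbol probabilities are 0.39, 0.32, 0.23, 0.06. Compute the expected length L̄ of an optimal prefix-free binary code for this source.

Repeatedly combine the two least-probable nodes; the expected code length is the sum of the merged weights.
merge 3/50 + 23/100 → 29/100
merge 29/100 + 8/25 → 61/100
merge 39/100 + 61/100 → 1
L = 29/100 + 61/100 + 1 = 19/10 = 1.9 bits/symbol.

1.9 bits/symbol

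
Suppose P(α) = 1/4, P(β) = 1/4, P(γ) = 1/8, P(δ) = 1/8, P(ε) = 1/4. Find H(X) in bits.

2.25 bits

Each probability is a power of 1/2, so log₂(1/p) is an integer.
H = Σ p·log₂(1/p) = 1/4·2 + 1/4·2 + 1/8·3 + 1/8·3 + 1/4·2 = 2.25 bits.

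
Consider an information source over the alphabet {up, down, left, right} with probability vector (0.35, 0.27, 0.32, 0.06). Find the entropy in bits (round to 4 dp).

H = −Σ pᵢ log₂ pᵢ.
−0.35·log₂(0.35) = 0.5301
−0.27·log₂(0.27) = 0.5100
−0.32·log₂(0.32) = 0.5260
−0.06·log₂(0.06) = 0.2435
Sum ≈ 1.8097 → 1.8097 bits.

1.8097 bits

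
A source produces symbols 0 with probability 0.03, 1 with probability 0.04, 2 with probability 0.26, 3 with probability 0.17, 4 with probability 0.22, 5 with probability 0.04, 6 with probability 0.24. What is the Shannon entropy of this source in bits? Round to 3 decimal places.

H = −Σ pᵢ log₂ pᵢ.
−0.03·log₂(0.03) = 0.1518
−0.04·log₂(0.04) = 0.1858
−0.26·log₂(0.26) = 0.5053
−0.17·log₂(0.17) = 0.4346
−0.22·log₂(0.22) = 0.4806
−0.04·log₂(0.04) = 0.1858
−0.24·log₂(0.24) = 0.4941
Sum ≈ 2.4379 → 2.438 bits.

2.438 bits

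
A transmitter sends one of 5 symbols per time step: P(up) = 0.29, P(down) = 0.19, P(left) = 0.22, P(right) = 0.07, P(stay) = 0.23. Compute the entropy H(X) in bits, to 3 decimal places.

2.210 bits

H = −Σ pᵢ log₂ pᵢ.
−0.29·log₂(0.29) = 0.5179
−0.19·log₂(0.19) = 0.4552
−0.22·log₂(0.22) = 0.4806
−0.07·log₂(0.07) = 0.2686
−0.23·log₂(0.23) = 0.4877
Sum ≈ 2.2099 → 2.210 bits.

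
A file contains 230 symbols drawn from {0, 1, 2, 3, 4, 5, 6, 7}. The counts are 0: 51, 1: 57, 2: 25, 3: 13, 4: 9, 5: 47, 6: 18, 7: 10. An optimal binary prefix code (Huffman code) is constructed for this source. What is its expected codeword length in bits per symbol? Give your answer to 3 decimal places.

Probabilities are the counts divided by 230.
Repeatedly combine the two least-probable nodes; the expected code length is the sum of the merged weights.
merge 9/230 + 1/23 → 19/230
merge 13/230 + 9/115 → 31/230
merge 19/230 + 5/46 → 22/115
merge 31/230 + 22/115 → 15/46
merge 47/230 + 51/230 → 49/115
merge 57/230 + 15/46 → 66/115
merge 49/115 + 66/115 → 1
L = 19/230 + 31/230 + 22/115 + 15/46 + 49/115 + 66/115 + 1 = 629/230 ≈ 2.735 bits/symbol.

2.735 bits/symbol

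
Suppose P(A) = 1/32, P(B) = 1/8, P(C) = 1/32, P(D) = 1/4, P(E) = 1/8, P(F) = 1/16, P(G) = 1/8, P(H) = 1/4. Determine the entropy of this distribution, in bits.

Each probability is a power of 1/2, so log₂(1/p) is an integer.
H = Σ p·log₂(1/p) = 1/32·5 + 1/8·3 + 1/32·5 + 1/4·2 + 1/8·3 + 1/16·4 + 1/8·3 + 1/4·2 = 2.6875 bits.

2.6875 bits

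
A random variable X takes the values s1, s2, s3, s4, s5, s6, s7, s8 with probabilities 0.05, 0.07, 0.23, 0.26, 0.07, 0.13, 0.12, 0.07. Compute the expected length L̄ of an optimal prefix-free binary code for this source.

2.77 bits/symbol

Repeatedly combine the two least-probable nodes; the expected code length is the sum of the merged weights.
merge 1/20 + 7/100 → 3/25
merge 7/100 + 7/100 → 7/50
merge 3/25 + 3/25 → 6/25
merge 13/100 + 7/50 → 27/100
merge 23/100 + 6/25 → 47/100
merge 13/50 + 27/100 → 53/100
merge 47/100 + 53/100 → 1
L = 3/25 + 7/50 + 6/25 + 27/100 + 47/100 + 53/100 + 1 = 277/100 = 2.77 bits/symbol.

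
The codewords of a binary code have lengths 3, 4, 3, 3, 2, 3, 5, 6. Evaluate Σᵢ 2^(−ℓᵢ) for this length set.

0.859375

With common denominator 2^6 = 64: Σ 2^(−ℓᵢ) = 8/64 + 4/64 + 8/64 + 8/64 + 16/64 + 8/64 + 2/64 + 1/64 = 55/64 = 0.859375.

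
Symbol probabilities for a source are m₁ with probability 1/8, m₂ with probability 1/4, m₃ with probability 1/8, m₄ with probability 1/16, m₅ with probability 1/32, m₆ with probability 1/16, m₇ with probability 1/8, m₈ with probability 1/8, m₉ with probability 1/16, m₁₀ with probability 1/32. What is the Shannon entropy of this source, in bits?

3.0625 bits

Each probability is a power of 1/2, so log₂(1/p) is an integer.
H = Σ p·log₂(1/p) = 1/8·3 + 1/4·2 + 1/8·3 + 1/16·4 + 1/32·5 + 1/16·4 + 1/8·3 + 1/8·3 + 1/16·4 + 1/32·5 = 3.0625 bits.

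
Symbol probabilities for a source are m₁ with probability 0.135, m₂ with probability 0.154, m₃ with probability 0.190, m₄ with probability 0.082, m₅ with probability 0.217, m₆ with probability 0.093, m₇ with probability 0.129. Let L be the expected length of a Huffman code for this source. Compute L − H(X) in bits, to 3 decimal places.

Entropy H = −Σ p log₂ p ≈ 2.7349 bits.
Huffman merges: 41/500+93/1000→7/40; 129/1000+27/200→33/125; 77/500+7/40→329/1000; 19/100+217/1000→407/1000; 33/125+329/1000→593/1000; 407/1000+593/1000→1. L = 346/125 ≈ 2.7680.
L − H = 2.7680 − 2.7349 = 0.033 bits.

0.033 bits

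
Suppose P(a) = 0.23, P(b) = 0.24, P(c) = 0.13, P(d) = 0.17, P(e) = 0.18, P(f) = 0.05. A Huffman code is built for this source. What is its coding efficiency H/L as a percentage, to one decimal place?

97.3%

Entropy H = −Σ p log₂ p ≈ 2.4604 bits.
Huffman merges: 1/20+13/100→9/50; 17/100+9/50→7/20; 9/50+23/100→41/100; 6/25+7/20→59/100; 41/100+59/100→1. L = 253/100 ≈ 2.5300.
Efficiency = H/L = 2.4604/2.5300 = 97.3%.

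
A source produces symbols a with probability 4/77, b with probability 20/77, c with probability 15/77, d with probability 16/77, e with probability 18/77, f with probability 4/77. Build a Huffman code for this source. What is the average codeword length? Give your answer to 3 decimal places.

2.403 bits/symbol

Repeatedly combine the two least-probable nodes; the expected code length is the sum of the merged weights.
merge 4/77 + 4/77 → 8/77
merge 8/77 + 15/77 → 23/77
merge 16/77 + 18/77 → 34/77
merge 20/77 + 23/77 → 43/77
merge 34/77 + 43/77 → 1
L = 8/77 + 23/77 + 34/77 + 43/77 + 1 = 185/77 ≈ 2.403 bits/symbol.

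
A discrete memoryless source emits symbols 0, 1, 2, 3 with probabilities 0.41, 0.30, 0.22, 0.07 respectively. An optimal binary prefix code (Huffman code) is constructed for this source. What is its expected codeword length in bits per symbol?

1.88 bits/symbol

Repeatedly combine the two least-probable nodes; the expected code length is the sum of the merged weights.
merge 7/100 + 11/50 → 29/100
merge 29/100 + 3/10 → 59/100
merge 41/100 + 59/100 → 1
L = 29/100 + 59/100 + 1 = 47/25 = 1.88 bits/symbol.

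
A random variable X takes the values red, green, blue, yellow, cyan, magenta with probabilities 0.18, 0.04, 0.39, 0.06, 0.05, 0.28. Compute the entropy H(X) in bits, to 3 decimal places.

2.135 bits

H = −Σ pᵢ log₂ pᵢ.
−0.18·log₂(0.18) = 0.4453
−0.04·log₂(0.04) = 0.1858
−0.39·log₂(0.39) = 0.5298
−0.06·log₂(0.06) = 0.2435
−0.05·log₂(0.05) = 0.2161
−0.28·log₂(0.28) = 0.5142
Sum ≈ 2.1347 → 2.135 bits.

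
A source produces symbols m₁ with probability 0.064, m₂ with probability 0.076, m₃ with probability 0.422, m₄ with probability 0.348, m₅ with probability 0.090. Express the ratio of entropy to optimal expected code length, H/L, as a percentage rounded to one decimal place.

97.8%

Entropy H = −Σ p log₂ p ≈ 1.9042 bits.
Huffman merges: 8/125+19/250→7/50; 9/100+7/50→23/100; 23/100+87/250→289/500; 211/500+289/500→1. L = 487/250 ≈ 1.9480.
Efficiency = H/L = 1.9042/1.9480 = 97.8%.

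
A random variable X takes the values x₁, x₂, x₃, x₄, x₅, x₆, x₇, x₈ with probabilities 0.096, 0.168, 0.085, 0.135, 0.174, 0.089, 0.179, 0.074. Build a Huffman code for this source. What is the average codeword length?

2.98 bits/symbol

Repeatedly combine the two least-probable nodes; the expected code length is the sum of the merged weights.
merge 37/500 + 17/200 → 159/1000
merge 89/1000 + 12/125 → 37/200
merge 27/200 + 159/1000 → 147/500
merge 21/125 + 87/500 → 171/500
merge 179/1000 + 37/200 → 91/250
merge 147/500 + 171/500 → 159/250
merge 91/250 + 159/250 → 1
L = 159/1000 + 37/200 + 147/500 + 171/500 + 91/250 + 159/250 + 1 = 149/50 = 2.98 bits/symbol.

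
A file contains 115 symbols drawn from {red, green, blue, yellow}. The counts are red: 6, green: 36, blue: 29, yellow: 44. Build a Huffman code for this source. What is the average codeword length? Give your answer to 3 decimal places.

Probabilities are the counts divided by 115.
Repeatedly combine the two least-probable nodes; the expected code length is the sum of the merged weights.
merge 6/115 + 29/115 → 7/23
merge 7/23 + 36/115 → 71/115
merge 44/115 + 71/115 → 1
L = 7/23 + 71/115 + 1 = 221/115 ≈ 1.922 bits/symbol.

1.922 bits/symbol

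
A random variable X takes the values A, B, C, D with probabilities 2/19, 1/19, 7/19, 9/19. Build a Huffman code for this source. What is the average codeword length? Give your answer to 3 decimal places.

Repeatedly combine the two least-probable nodes; the expected code length is the sum of the merged weights.
merge 1/19 + 2/19 → 3/19
merge 3/19 + 7/19 → 10/19
merge 9/19 + 10/19 → 1
L = 3/19 + 10/19 + 1 = 32/19 ≈ 1.684 bits/symbol.

1.684 bits/symbol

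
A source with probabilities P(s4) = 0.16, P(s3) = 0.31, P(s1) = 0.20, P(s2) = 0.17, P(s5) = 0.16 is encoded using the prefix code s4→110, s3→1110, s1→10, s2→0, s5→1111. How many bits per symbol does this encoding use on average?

L̄ = Σ pᵢ·ℓᵢ = 0.16·3 + 0.31·4 + 0.20·2 + 0.17·1 + 0.16·4 = 2.93 bits/symbol.

2.93 bits/symbol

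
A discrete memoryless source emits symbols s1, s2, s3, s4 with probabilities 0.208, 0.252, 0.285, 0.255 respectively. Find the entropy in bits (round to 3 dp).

H = −Σ pᵢ log₂ pᵢ.
−0.208·log₂(0.208) = 0.4712
−0.252·log₂(0.252) = 0.5011
−0.285·log₂(0.285) = 0.5161
−0.255·log₂(0.255) = 0.5027
Sum ≈ 1.9911 → 1.991 bits.

1.991 bits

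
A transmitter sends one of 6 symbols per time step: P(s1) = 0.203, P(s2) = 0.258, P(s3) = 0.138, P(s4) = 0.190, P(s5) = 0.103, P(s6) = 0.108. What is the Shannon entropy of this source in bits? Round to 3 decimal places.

2.505 bits

H = −Σ pᵢ log₂ pᵢ.
−0.203·log₂(0.203) = 0.4670
−0.258·log₂(0.258) = 0.5043
−0.138·log₂(0.138) = 0.3943
−0.190·log₂(0.190) = 0.4552
−0.103·log₂(0.103) = 0.3378
−0.108·log₂(0.108) = 0.3468
Sum ≈ 2.5053 → 2.505 bits.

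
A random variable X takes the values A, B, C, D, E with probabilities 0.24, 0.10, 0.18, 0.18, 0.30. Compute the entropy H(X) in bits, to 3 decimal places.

H = −Σ pᵢ log₂ pᵢ.
−0.24·log₂(0.24) = 0.4941
−0.10·log₂(0.10) = 0.3322
−0.18·log₂(0.18) = 0.4453
−0.18·log₂(0.18) = 0.4453
−0.30·log₂(0.30) = 0.5211
Sum ≈ 2.2380 → 2.238 bits.

2.238 bits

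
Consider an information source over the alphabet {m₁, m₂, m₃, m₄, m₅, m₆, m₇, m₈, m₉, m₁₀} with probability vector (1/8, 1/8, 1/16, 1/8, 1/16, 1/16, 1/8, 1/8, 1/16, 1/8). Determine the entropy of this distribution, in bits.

3.25 bits

Each probability is a power of 1/2, so log₂(1/p) is an integer.
H = Σ p·log₂(1/p) = 1/8·3 + 1/8·3 + 1/16·4 + 1/8·3 + 1/16·4 + 1/16·4 + 1/8·3 + 1/8·3 + 1/16·4 + 1/8·3 = 3.25 bits.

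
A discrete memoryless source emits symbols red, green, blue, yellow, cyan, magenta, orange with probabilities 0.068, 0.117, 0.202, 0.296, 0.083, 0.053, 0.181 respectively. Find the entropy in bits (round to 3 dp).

H = −Σ pᵢ log₂ pᵢ.
−0.068·log₂(0.068) = 0.2637
−0.117·log₂(0.117) = 0.3622
−0.202·log₂(0.202) = 0.4661
−0.296·log₂(0.296) = 0.5199
−0.083·log₂(0.083) = 0.2980
−0.053·log₂(0.053) = 0.2246
−0.181·log₂(0.181) = 0.4463
Sum ≈ 2.5809 → 2.581 bits.

2.581 bits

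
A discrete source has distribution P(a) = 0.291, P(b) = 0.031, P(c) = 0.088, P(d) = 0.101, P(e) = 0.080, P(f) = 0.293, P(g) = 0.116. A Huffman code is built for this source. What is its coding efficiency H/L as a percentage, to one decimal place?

98.4%

Entropy H = −Σ p log₂ p ≈ 2.4872 bits.
Huffman merges: 31/1000+2/25→111/1000; 11/125+101/1000→189/1000; 111/1000+29/250→227/1000; 189/1000+227/1000→52/125; 291/1000+293/1000→73/125; 52/125+73/125→1. L = 2527/1000 ≈ 2.5270.
Efficiency = H/L = 2.4872/2.5270 = 98.4%.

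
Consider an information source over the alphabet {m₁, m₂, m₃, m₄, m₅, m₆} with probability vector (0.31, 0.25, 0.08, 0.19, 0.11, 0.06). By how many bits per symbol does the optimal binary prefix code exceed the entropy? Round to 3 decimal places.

Entropy H = −Σ p log₂ p ≈ 2.3643 bits.
Huffman merges: 3/50+2/25→7/50; 11/100+7/50→1/4; 19/100+1/4→11/25; 1/4+31/100→14/25; 11/25+14/25→1. L = 239/100 ≈ 2.3900.
L − H = 2.3900 − 2.3643 = 0.026 bits.

0.026 bits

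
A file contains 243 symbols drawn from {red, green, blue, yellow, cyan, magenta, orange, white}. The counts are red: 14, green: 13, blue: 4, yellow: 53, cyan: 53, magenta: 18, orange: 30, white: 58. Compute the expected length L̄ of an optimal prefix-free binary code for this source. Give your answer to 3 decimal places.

Probabilities are the counts divided by 243.
Repeatedly combine the two least-probable nodes; the expected code length is the sum of the merged weights.
merge 4/243 + 13/243 → 17/243
merge 14/243 + 17/243 → 31/243
merge 2/27 + 10/81 → 16/81
merge 31/243 + 16/81 → 79/243
merge 53/243 + 53/243 → 106/243
merge 58/243 + 79/243 → 137/243
merge 106/243 + 137/243 → 1
L = 17/243 + 31/243 + 16/81 + 79/243 + 106/243 + 137/243 + 1 = 661/243 ≈ 2.720 bits/symbol.

2.720 bits/symbol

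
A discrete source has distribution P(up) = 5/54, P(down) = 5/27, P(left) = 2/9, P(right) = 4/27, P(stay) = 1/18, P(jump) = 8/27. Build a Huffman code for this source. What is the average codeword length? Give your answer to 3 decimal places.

Repeatedly combine the two least-probable nodes; the expected code length is the sum of the merged weights.
merge 1/18 + 5/54 → 4/27
merge 4/27 + 4/27 → 8/27
merge 5/27 + 2/9 → 11/27
merge 8/27 + 8/27 → 16/27
merge 11/27 + 16/27 → 1
L = 4/27 + 8/27 + 11/27 + 16/27 + 1 = 22/9 ≈ 2.444 bits/symbol.

2.444 bits/symbol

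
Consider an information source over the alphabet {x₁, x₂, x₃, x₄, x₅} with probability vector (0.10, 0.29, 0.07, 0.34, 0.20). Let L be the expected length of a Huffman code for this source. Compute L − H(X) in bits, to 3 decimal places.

Entropy H = −Σ p log₂ p ≈ 2.1122 bits.
Huffman merges: 7/100+1/10→17/100; 17/100+1/5→37/100; 29/100+17/50→63/100; 37/100+63/100→1. L = 217/100 ≈ 2.1700.
L − H = 2.1700 − 2.1122 = 0.058 bits.

0.058 bits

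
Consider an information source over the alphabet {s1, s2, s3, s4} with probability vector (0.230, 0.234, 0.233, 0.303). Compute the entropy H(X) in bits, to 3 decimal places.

H = −Σ pᵢ log₂ pᵢ.
−0.230·log₂(0.230) = 0.4877
−0.234·log₂(0.234) = 0.4903
−0.233·log₂(0.233) = 0.4897
−0.303·log₂(0.303) = 0.5220
Sum ≈ 1.9896 → 1.990 bits.

1.990 bits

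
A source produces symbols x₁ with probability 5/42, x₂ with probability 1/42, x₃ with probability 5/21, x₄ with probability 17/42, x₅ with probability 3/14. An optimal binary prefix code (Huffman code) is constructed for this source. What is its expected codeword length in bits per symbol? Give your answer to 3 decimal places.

Repeatedly combine the two least-probable nodes; the expected code length is the sum of the merged weights.
merge 1/42 + 5/42 → 1/7
merge 1/7 + 3/14 → 5/14
merge 5/21 + 5/14 → 25/42
merge 17/42 + 25/42 → 1
L = 1/7 + 5/14 + 25/42 + 1 = 44/21 ≈ 2.095 bits/symbol.

2.095 bits/symbol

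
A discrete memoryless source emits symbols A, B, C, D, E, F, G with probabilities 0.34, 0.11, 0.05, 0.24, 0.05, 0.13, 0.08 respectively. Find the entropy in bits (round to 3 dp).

H = −Σ pᵢ log₂ pᵢ.
−0.34·log₂(0.34) = 0.5292
−0.11·log₂(0.11) = 0.3503
−0.05·log₂(0.05) = 0.2161
−0.24·log₂(0.24) = 0.4941
−0.05·log₂(0.05) = 0.2161
−0.13·log₂(0.13) = 0.3826
−0.08·log₂(0.08) = 0.2915
Sum ≈ 2.4799 → 2.480 bits.

2.480 bits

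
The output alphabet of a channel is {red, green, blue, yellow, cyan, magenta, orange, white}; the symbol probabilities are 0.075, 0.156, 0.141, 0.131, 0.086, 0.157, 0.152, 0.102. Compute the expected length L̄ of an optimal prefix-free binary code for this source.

Repeatedly combine the two least-probable nodes; the expected code length is the sum of the merged weights.
merge 3/40 + 43/500 → 161/1000
merge 51/500 + 131/1000 → 233/1000
merge 141/1000 + 19/125 → 293/1000
merge 39/250 + 157/1000 → 313/1000
merge 161/1000 + 233/1000 → 197/500
merge 293/1000 + 313/1000 → 303/500
merge 197/500 + 303/500 → 1
L = 161/1000 + 233/1000 + 293/1000 + 313/1000 + 197/500 + 303/500 + 1 = 3 bits/symbol.

3 bits/symbol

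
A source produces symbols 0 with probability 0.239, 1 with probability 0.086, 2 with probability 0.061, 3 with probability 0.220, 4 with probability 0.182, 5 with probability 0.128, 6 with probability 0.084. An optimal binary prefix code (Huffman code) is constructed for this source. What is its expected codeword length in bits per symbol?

Repeatedly combine the two least-probable nodes; the expected code length is the sum of the merged weights.
merge 61/1000 + 21/250 → 29/200
merge 43/500 + 16/125 → 107/500
merge 29/200 + 91/500 → 327/1000
merge 107/500 + 11/50 → 217/500
merge 239/1000 + 327/1000 → 283/500
merge 217/500 + 283/500 → 1
L = 29/200 + 107/500 + 327/1000 + 217/500 + 283/500 + 1 = 1343/500 = 2.686 bits/symbol.

2.686 bits/symbol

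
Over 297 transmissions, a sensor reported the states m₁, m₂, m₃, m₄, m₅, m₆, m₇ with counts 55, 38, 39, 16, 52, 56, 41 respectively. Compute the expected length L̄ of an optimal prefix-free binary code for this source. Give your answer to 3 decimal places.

2.808 bits/symbol

Probabilities are the counts divided by 297.
Repeatedly combine the two least-probable nodes; the expected code length is the sum of the merged weights.
merge 16/297 + 38/297 → 2/11
merge 13/99 + 41/297 → 80/297
merge 52/297 + 2/11 → 106/297
merge 5/27 + 56/297 → 37/99
merge 80/297 + 106/297 → 62/99
merge 37/99 + 62/99 → 1
L = 2/11 + 80/297 + 106/297 + 37/99 + 62/99 + 1 = 278/99 ≈ 2.808 bits/symbol.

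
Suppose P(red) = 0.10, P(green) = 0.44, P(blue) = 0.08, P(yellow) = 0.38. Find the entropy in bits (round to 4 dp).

1.6753 bits

H = −Σ pᵢ log₂ pᵢ.
−0.10·log₂(0.10) = 0.3322
−0.44·log₂(0.44) = 0.5211
−0.08·log₂(0.08) = 0.2915
−0.38·log₂(0.38) = 0.5305
Sum ≈ 1.6753 → 1.6753 bits.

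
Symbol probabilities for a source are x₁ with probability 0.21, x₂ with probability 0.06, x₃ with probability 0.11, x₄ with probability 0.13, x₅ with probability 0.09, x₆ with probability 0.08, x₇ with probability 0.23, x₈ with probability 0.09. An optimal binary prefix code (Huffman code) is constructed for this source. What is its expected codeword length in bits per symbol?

Repeatedly combine the two least-probable nodes; the expected code length is the sum of the merged weights.
merge 3/50 + 2/25 → 7/50
merge 9/100 + 9/100 → 9/50
merge 11/100 + 13/100 → 6/25
merge 7/50 + 9/50 → 8/25
merge 21/100 + 23/100 → 11/25
merge 6/25 + 8/25 → 14/25
merge 11/25 + 14/25 → 1
L = 7/50 + 9/50 + 6/25 + 8/25 + 11/25 + 14/25 + 1 = 72/25 = 2.88 bits/symbol.

2.88 bits/symbol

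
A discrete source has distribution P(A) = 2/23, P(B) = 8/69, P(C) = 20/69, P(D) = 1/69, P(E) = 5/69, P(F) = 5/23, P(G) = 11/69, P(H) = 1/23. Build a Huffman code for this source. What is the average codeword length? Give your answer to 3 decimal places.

Repeatedly combine the two least-probable nodes; the expected code length is the sum of the merged weights.
merge 1/69 + 1/23 → 4/69
merge 4/69 + 5/69 → 3/23
merge 2/23 + 8/69 → 14/69
merge 3/23 + 11/69 → 20/69
merge 14/69 + 5/23 → 29/69
merge 20/69 + 20/69 → 40/69
merge 29/69 + 40/69 → 1
L = 4/69 + 3/23 + 14/69 + 20/69 + 29/69 + 40/69 + 1 = 185/69 ≈ 2.681 bits/symbol.

2.681 bits/symbol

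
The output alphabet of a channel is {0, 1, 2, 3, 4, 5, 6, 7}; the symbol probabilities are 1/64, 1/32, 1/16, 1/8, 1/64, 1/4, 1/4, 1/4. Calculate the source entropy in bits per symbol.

2.46875 bits

Each probability is a power of 1/2, so log₂(1/p) is an integer.
H = Σ p·log₂(1/p) = 1/64·6 + 1/32·5 + 1/16·4 + 1/8·3 + 1/64·6 + 1/4·2 + 1/4·2 + 1/4·2 = 2.46875 bits.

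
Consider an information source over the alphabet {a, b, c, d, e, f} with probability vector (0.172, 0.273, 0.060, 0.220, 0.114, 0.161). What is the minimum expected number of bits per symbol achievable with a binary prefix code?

Repeatedly combine the two least-probable nodes; the expected code length is the sum of the merged weights.
merge 3/50 + 57/500 → 87/500
merge 161/1000 + 43/250 → 333/1000
merge 87/500 + 11/50 → 197/500
merge 273/1000 + 333/1000 → 303/500
merge 197/500 + 303/500 → 1
L = 87/500 + 333/1000 + 197/500 + 303/500 + 1 = 2507/1000 = 2.507 bits/symbol.

2.507 bits/symbol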